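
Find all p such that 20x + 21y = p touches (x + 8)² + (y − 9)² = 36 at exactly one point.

The line touches the circle iff its distance from (−8, 9) is 6:
|20·(−8) + 21·9 − p| / √841 = 6
|p − (29)| = 6·29, so p = 203 or p = −145.

p = −145 or p = 203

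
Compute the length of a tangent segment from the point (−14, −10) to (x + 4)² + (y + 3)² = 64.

√85

With centre O = (−4, −3), |OP|² = 149 and r² = 64.
By the tangent–radius right angle, tangent length = √(|PO|² − r²) = √85.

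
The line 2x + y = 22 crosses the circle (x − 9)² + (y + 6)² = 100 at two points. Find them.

Express y = −2x + 22 and substitute into the circle:
5x² − 130x + 765 = 0  ⟹  x² − 26x + 153 = 0
x = 17 or x = 9, giving (17, −12) and (9, 4).

(9, 4) and (17, −12)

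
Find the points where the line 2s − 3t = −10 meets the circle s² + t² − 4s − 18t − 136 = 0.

(−8, −2) and (16, 14)

From the line, t = (10 + 2s)/3. Substituting:
13s² − 104s − 1664 = 0  ⟹  s² − 8s − 128 = 0
s = 16 or s = −8, giving (16, 14) and (−8, −2).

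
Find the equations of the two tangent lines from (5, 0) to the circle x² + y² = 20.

2x + y = 10 and 2x − y = 10

A line y − (0) = m(x − (5)) is tangent when its distance from (0, 0) is 2√5:
[m·(−5) − (0)]² = 20(m² + 1)
m² − 4 = 0, so m = −2 or m = 2.
With m = −2: 2x + y = 10. With m = 2: 2x − y = 10.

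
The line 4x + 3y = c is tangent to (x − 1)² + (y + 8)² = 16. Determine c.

The line touches the circle iff its distance from (1, −8) is 4:
|4·1 + 3·(−8) − c| / √25 = 4
|c − (−20)| = 4·5, so c = 0 or c = −40.

c = −40 or c = 0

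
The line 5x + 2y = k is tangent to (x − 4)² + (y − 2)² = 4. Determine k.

The line touches the circle iff its distance from (4, 2) is 2:
|5·4 + 2·2 − k| / √29 = 2
|k − (24)| = 2√29.

k = 24 ± 2√29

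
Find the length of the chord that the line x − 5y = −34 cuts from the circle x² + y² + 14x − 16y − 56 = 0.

5√26

Express y = (34 + x)/5 and substitute into the circle:
26x² + 338x − 2964 = 0  ⟹  x² + 13x − 114 = 0
x = 6 or x = −19, giving (6, 8) and (−19, 3).
Chord length = distance between (6, 8) and (−19, 3) = √650 = 5√26.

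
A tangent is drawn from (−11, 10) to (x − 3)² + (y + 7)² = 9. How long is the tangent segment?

2√119

Centre (3, −7), r² = 9. |PO|² = (−14)² + (17)² = 485.
Power of the point: PT² = |PO|² − r² = 476, so PT = 2√119.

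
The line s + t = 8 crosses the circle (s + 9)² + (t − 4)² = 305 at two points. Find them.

From the line, t = −s + 8. Substituting:
2s² + 10s − 208 = 0  ⟹  s² + 5s − 104 = 0
s = 8 or s = −13, giving (8, 0) and (−13, 21).

(−13, 21) and (8, 0)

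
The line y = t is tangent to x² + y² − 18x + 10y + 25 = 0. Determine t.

t = −14 or t = 4

For a tangent, require d(centre, line) = r = 9.
|0·9 + 1·(−5) − t| / √1 = 9
|t − (−5)| = 9, so t = 4 or t = −14.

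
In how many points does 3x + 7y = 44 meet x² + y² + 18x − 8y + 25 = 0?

2

d² = (3·(−9) + 7·4 − (44))²/58 = 1849/58; r² = 72.
Since d² < r², the line cuts the circle twice.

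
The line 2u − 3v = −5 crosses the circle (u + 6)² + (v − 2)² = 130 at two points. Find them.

(−13, −7) and (5, 5)

From the line, v = (5 + 2u)/3. Substituting:
13u² + 104u − 845 = 0  ⟹  u² + 8u − 65 = 0
u = 5 or u = −13, giving (5, 5) and (−13, −7).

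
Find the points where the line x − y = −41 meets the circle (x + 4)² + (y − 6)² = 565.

(−26, 15) and (−13, 28)

Express y = x + 41 and substitute into the circle:
2x² + 78x + 676 = 0  ⟹  x² + 39x + 338 = 0
x = −13 or x = −26, giving (−13, 28) and (−26, 15).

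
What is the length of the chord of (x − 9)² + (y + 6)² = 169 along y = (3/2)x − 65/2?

6√13

From the line, y = (−65 + 3x)/2. Substituting:
13x² − 390x + 2457 = 0  ⟹  x² − 30x + 189 = 0
x = 21 or x = 9, giving (21, −1) and (9, −19).
Chord length = distance between (21, −1) and (9, −19) = √468 = 6√13.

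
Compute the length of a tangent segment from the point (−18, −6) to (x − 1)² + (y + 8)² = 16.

√349

Centre (1, −8), r² = 16. |PO|² = (−19)² + (2)² = 365.
By the tangent–radius right angle, tangent length = √(|PO|² − r²) = √349.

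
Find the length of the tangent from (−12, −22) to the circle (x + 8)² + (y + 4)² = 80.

With centre O = (−8, −4), |OP|² = 340 and r² = 80.
The tangent meets the radius at right angles, so tangent² = |PO|² − r² = 340 − 80 = 260.

2√65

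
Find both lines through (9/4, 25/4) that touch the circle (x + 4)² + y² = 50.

x + 7y = 46 and 7x + y = 22

A line y − (25/4) = m(x − (9/4)) is tangent when its distance from (−4, 0) is 5√2:
[m·(−25/4) − (−25/4)]² = 50(m² + 1)
7m² + 50m + 7 = 0, so m = −1/7 or m = −7.
With m = −1/7: x + 7y = 46. With m = −7: 7x + y = 22.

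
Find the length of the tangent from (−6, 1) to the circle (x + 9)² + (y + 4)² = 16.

The centre is (−9, −4) and r = 4. The square of the distance from P to the centre is 9 + 25 = 34.
Power of the point: PT² = |PO|² − r² = 18, so PT = 3√2.

3√2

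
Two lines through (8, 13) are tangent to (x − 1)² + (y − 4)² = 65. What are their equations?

Let a tangent through (8, 13) have slope m. Its distance from (1, 4) must equal √65:
[m·(−7) − (−9)]² = 65(m² + 1)
8m² + 63m − 8 = 0, so m = 1/8 or m = −8.
Through (8, 13) these give x − 8y = −96 and 8x + y = 77.

x − 8y = −96 and 8x + y = 77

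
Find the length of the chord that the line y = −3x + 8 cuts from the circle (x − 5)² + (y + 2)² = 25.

3√10

Substitute y = −3x + 8:
10x² − 70x + 100 = 0  ⟹  x² − 7x + 10 = 0
x = 5 or x = 2, giving (5, −7) and (2, 2).
|(5, −7) − (2, 2)| = √((3)² + (−9)²) = 3√10.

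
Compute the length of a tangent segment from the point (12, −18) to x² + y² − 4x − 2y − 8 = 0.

The centre is (2, 1) and r = √13. The square of the distance from P to the centre is 100 + 361 = 461.
The tangent meets the radius at right angles, so tangent² = |PO|² − r² = 461 − 13 = 448.

8√7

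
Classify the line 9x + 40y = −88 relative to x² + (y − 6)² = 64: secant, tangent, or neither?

d² = (9·0 + 40·6 − (−88))²/1681 = 64; r² = 64.
Since d² = r², the line is tangent.

tangent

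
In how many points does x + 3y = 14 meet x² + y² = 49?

Substituting the line into the circle gives 10x² − 28x − 245 = 0.
Discriminant = (−28)² − 4·10·(−245) = 10584 > 0.
Two real roots: the line is a secant.

2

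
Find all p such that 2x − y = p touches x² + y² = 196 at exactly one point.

For a tangent, require d(centre, line) = r = 14.
|2·0 − 1·0 − p| / √5 = 14
|p| = 14√5.

p = ±14√5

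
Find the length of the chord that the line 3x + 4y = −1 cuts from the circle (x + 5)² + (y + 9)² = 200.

From the line, y = (−1 − 3x)/4. Substituting:
25x² − 50x − 1575 = 0  ⟹  x² − 2x − 63 = 0
x = 9 or x = −7, giving (9, −7) and (−7, 5).
|(9, −7) − (−7, 5)| = √((16)² + (−12)²) = 20.

20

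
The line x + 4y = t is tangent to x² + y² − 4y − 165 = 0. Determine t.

The line touches the circle iff its distance from (0, 2) is 13:
|1·0 + 4·2 − t| / √17 = 13
|t − (8)| = 13√17.

t = 8 ± 13√17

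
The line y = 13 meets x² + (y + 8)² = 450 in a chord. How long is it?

Centre (0, −8), r² = 450. Perpendicular distance d from centre to line = |−21| / √1 = 21.
Half the chord is √(r² − d²) = √(9), so the full chord is 6.

6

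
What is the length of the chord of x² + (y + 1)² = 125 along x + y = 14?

5√2

Substitute y = −x + 14:
2x² − 30x + 100 = 0  ⟹  x² − 15x + 50 = 0
x = 10 or x = 5, giving (10, 4) and (5, 9).
|(10, 4) − (5, 9)| = √((5)² + (−5)²) = 5√2.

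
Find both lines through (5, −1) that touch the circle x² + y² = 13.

2x − 3y = 13 and 3x + 2y = 13

Let a tangent through (5, −1) have slope m. Its distance from (0, 0) must equal √13:
[m·(−5) − (1)]² = 13(m² + 1)
6m² + 5m − 6 = 0, so m = 2/3 or m = −3/2.
Through (5, −1) these give 2x − 3y = 13 and 3x + 2y = 13.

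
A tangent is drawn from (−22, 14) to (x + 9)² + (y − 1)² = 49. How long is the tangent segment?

With centre O = (−9, 1), |OP|² = 338 and r² = 49.
The tangent meets the radius at right angles, so tangent² = |PO|² − r² = 338 − 49 = 289.

17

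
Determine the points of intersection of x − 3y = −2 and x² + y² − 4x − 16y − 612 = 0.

Substitute y = (2 + x)/3:
10x² − 80x − 5600 = 0  ⟹  x² − 8x − 560 = 0
x = 28 or x = −20, giving (28, 10) and (−20, −6).

(−20, −6) and (28, 10)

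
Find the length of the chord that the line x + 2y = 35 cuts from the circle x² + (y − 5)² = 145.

4√5

Centre (0, 5), r² = 145. Perpendicular distance d from centre to line = |−25| / √5 = 25/√5.
Chord = 2√(r² − d²) = 2·√(20) = 4√5.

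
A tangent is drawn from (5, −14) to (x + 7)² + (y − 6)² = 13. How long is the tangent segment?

With centre O = (−7, 6), |OP|² = 544 and r² = 13.
The tangent meets the radius at right angles, so tangent² = |PO|² − r² = 544 − 13 = 531.

3√59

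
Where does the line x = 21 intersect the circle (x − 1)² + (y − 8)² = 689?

The line gives x = 21. Substituting into the circle:
y² − 16y − 225 = 0
y = 25 or y = −9, giving (21, 25) and (21, −9).

(21, −9) and (21, 25)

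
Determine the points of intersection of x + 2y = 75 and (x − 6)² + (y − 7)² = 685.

(9, 33) and (25, 25)

Express y = (75 − x)/2 and substitute into the circle:
5x² − 170x + 1125 = 0  ⟹  x² − 34x + 225 = 0
x = 25 or x = 9, giving (25, 25) and (9, 33).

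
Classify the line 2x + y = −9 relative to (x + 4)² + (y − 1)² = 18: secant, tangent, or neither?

secant

Substituting the line into the circle gives 5x² + 48x + 98 = 0.
Discriminant = (48)² − 4·5·(98) = 344 > 0.
Two real roots: the line is a secant.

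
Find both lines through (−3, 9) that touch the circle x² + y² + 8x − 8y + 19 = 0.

Let a tangent through (−3, 9) have slope m. Its distance from (−4, 4) must equal √13:
(−1m − (−5))² = 13(m² + 1)
6m² + 5m − 6 = 0, so m = 2/3 or m = −3/2.
With m = 2/3: 2x − 3y = −33. With m = −3/2: 3x + 2y = 9.

2x − 3y = −33 and 3x + 2y = 9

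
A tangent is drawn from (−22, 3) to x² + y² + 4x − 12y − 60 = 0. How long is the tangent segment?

√309

With centre O = (−2, 6), |OP|² = 409 and r² = 100.
Power of the point: PT² = |PO|² − r² = 309, so PT = √309.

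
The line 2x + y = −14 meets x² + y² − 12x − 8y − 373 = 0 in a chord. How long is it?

14√5

Centre (6, 4), r² = 425. Perpendicular distance d from centre to line = |30| / √5 = 30/√5.
Half the chord is √(r² − d²) = √(245), so the full chord is 14√5.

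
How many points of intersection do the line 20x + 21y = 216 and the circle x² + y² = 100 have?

Centre (0, 0), r² = 100. Distance² from centre to line = (−216)²/841 = 46656/841.
Since d² < r², the line cuts the circle twice.

2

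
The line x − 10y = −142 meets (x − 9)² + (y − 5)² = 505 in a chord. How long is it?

4√101

The distance from (9, 5) to the line is 101/√101, and r² = 505.
Chord = 2√(r² − d²) = 2·√(404) = 4√101.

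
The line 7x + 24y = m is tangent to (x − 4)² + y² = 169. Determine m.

m = −297 or m = 353

Tangency holds when the distance from the centre (4, 0) to the line equals the radius 13:
|7·4 + 24·0 − m| / √625 = 13
|m − (28)| = 13·25, so m = 353 or m = −297.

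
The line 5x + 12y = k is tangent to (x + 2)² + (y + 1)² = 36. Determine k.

k = −100 or k = 56

For a tangent, require d(centre, line) = r = 6.
|5·(−2) + 12·(−1) − k| / √169 = 6
|k − (−22)| = 6·13, so k = 56 or k = −100.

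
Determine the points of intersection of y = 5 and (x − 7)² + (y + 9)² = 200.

Express y = 5 and substitute into the circle:
x² − 14x + 45 = 0
x = 9 or x = 5, giving (9, 5) and (5, 5).

(5, 5) and (9, 5)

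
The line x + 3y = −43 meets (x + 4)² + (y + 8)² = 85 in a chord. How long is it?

Substitute y = (−43 − x)/3:
10x² + 110x − 260 = 0  ⟹  x² + 11x − 26 = 0
x = 2 or x = −13, giving (2, −15) and (−13, −10).
Chord length = distance between (2, −15) and (−13, −10) = √250 = 5√10.

5√10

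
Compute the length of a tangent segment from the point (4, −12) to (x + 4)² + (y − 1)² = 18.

Centre (−4, 1), r² = 18. |PO|² = (8)² + (−13)² = 233.
By the tangent–radius right angle, tangent length = √(|PO|² − r²) = √215.

√215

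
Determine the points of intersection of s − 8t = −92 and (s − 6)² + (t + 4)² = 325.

From the line, t = (92 + s)/8. Substituting:
65s² − 520s − 3120 = 0  ⟹  s² − 8s − 48 = 0
s = 12 or s = −4, giving (12, 13) and (−4, 11).

(−4, 11) and (12, 13)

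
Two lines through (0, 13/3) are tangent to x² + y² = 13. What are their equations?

Write the tangent as mx − y + (13/3 − m·(0)) = 0 and set its distance from the centre to √13:
(0m − (−13/3))² = 13(m² + 1)
9m² − 4 = 0, so m = 2/3 or m = −2/3.
Through (0, 13/3) these give 2x − 3y = −13 and 2x + 3y = 13.

2x − 3y = −13 and 2x + 3y = 13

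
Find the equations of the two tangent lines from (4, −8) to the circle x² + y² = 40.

Let a tangent through (4, −8) have slope m. Its distance from (0, 0) must equal 2√10:
[m·(−4) − (8)]² = 40(m² + 1)
3m² − 8m − 3 = 0, so m = −1/3 or m = 3.
Through (4, −8) these give x + 3y = −20 and 3x − y = 20.

x + 3y = −20 and 3x − y = 20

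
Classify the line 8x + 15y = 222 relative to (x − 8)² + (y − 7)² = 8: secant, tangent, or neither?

Substituting the line into the circle gives 289x² − 5472x + 26289 = 0.
Δ = 29942784 − 30390084 = −447300.
No real roots: the line does not meet the circle.

neither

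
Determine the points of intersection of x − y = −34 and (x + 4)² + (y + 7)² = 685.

(−23, 11) and (−22, 12)

Substitute y = x + 34:
2x² + 90x + 1012 = 0  ⟹  x² + 45x + 506 = 0
x = −22 or x = −23, giving (−22, 12) and (−23, 11).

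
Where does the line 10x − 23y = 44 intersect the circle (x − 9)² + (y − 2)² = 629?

(−14, −8) and (32, 12)

Substitute y = (−44 + 10x)/23:
629x² − 11322x − 281792 = 0  ⟹  x² − 18x − 448 = 0
x = 32 or x = −14, giving (32, 12) and (−14, −8).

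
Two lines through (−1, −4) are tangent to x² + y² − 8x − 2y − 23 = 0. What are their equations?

Let a tangent through (−1, −4) have slope m. Its distance from (4, 1) must equal 2√10:
[m·(5) − (5)]² = 40(m² + 1)
3m² + 10m + 3 = 0, so m = −1/3 or m = −3.
Through (−1, −4) these give x + 3y = −13 and 3x + y = −7.

x + 3y = −13 and 3x + y = −7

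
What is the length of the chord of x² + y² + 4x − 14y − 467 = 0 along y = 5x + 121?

4√26

Express y = 5x + 121 and substitute into the circle:
26x² + 1144x + 12480 = 0  ⟹  x² + 44x + 480 = 0
x = −20 or x = −24, giving (−20, 21) and (−24, 1).
|(−20, 21) − (−24, 1)| = √((4)² + (20)²) = 4√26.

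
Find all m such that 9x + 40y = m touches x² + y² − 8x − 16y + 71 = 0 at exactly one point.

The line touches the circle iff its distance from (4, 8) is 3:
|9·4 + 40·8 − m| / √1681 = 3
|m − (356)| = 3·41, so m = 479 or m = 233.

m = 233 or m = 479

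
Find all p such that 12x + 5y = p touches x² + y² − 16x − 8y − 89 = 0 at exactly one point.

For a tangent, require d(centre, line) = r = 13.
|12·8 + 5·4 − p| / √169 = 13
|p − (116)| = 13·13, so p = 285 or p = −53.

p = −53 or p = 285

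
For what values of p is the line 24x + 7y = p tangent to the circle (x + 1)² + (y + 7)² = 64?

For a tangent, require d(centre, line) = r = 8.
|24·(−1) + 7·(−7) − p| / √625 = 8
|p − (−73)| = 8·25, so p = 127 or p = −273.

p = −273 or p = 127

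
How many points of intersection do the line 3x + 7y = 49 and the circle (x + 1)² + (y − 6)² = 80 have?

2

d² = (3·(−1) + 7·6 − (49))²/58 = 50/29; r² = 80.
Since d² < r², the line cuts the circle twice.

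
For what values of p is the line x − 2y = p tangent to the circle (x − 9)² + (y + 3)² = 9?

p = 15 ± 3√5

The line touches the circle iff its distance from (9, −3) is 3:
|1·9 − 2·(−3) − p| / √5 = 3
|p − (15)| = 3√5.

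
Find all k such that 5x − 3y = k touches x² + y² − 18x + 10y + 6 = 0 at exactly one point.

k = 60 ± 10√34

For a tangent, require d(centre, line) = r = 10.
|5·9 − 3·(−5) − k| / √34 = 10
|k − (60)| = 10√34.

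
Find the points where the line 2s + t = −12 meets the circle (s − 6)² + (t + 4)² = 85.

(−3, −6) and (−1, −10)

From the line, t = −2s − 12. Substituting:
5s² + 20s + 15 = 0  ⟹  s² + 4s + 3 = 0
s = −1 or s = −3, giving (−1, −10) and (−3, −6).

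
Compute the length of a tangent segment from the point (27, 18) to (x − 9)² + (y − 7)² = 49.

6√11

With centre O = (9, 7), |OP|² = 445 and r² = 49.
By the tangent–radius right angle, tangent length = √(|PO|² − r²) = √396 = 6√11.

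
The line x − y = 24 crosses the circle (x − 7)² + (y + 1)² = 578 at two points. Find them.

From the line, y = x − 24. Substituting:
2x² − 60x = 0  ⟹  x² − 30x = 0
x = 30 or x = 0, giving (30, 6) and (0, −24).

(0, −24) and (30, 6)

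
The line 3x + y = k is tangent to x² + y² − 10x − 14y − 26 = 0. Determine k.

Tangency holds when the distance from the centre (5, 7) to the line equals the radius 10:
|3·5 + 1·7 − k| / √10 = 10
|k − (22)| = 10√10.

k = 22 ± 10√10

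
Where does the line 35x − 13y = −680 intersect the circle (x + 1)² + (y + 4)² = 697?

Substitute y = (680 + 35x)/13:
1394x² + 51578x + 418200 = 0  ⟹  x² + 37x + 300 = 0
x = −12 or x = −25, giving (−12, 20) and (−25, −15).

(−25, −15) and (−12, 20)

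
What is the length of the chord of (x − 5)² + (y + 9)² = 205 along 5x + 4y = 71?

Centre (5, −9), r² = 205. Perpendicular distance d from centre to line = |−82| / √41 = 82/√41.
Chord = 2√(r² − d²) = 2·√(41) = 2√41.

2√41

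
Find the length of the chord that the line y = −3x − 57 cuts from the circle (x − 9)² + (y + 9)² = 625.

Express y = −3x − 57 and substitute into the circle:
10x² + 270x + 1760 = 0  ⟹  x² + 27x + 176 = 0
x = −11 or x = −16, giving (−11, −24) and (−16, −9).
Chord length = distance between (−11, −24) and (−16, −9) = √250 = 5√10.

5√10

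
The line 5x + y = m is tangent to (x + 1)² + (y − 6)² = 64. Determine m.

For a tangent, require d(centre, line) = r = 8.
|5·(−1) + 1·6 − m| / √26 = 8
|m − (1)| = 8√26.

m = 1 ± 8√26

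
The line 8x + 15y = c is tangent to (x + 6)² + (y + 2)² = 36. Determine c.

c = −180 or c = 24

The line touches the circle iff its distance from (−6, −2) is 6:
|8·(−6) + 15·(−2) − c| / √289 = 6
|c − (−78)| = 6·17, so c = 24 or c = −180.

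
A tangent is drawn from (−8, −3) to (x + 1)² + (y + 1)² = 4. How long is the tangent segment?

7

Centre (−1, −1), r² = 4. |PO|² = (−7)² + (−2)² = 53.
By the tangent–radius right angle, tangent length = √(|PO|² − r²) = √49 = 7.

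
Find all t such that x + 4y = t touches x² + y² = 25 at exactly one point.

For a tangent, require d(centre, line) = r = 5.
|1·0 + 4·0 − t| / √17 = 5
|t| = 5√17.

t = ±5√17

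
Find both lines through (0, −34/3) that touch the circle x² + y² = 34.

Write the tangent as mx − y + (−34/3 − m·(0)) = 0 and set its distance from the centre to √34:
(0m − (34/3))² = 34(m² + 1)
9m² − 25 = 0, so m = −5/3 or m = 5/3.
Through (0, −34/3) these give 5x + 3y = −34 and 5x − 3y = 34.

5x + 3y = −34 and 5x − 3y = 34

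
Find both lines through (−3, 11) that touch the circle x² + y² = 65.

4x + 7y = 65 and 7x − 4y = −65

Let a tangent through (−3, 11) have slope m. Its distance from (0, 0) must equal √65:
[m·(3) − (−11)]² = 65(m² + 1)
28m² − 33m − 28 = 0, so m = −4/7 or m = 7/4.
With m = −4/7: 4x + 7y = 65. With m = 7/4: 7x − 4y = −65.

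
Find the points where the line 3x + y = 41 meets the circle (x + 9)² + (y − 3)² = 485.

(8, 17) and (13, 2)

Express y = −3x + 41 and substitute into the circle:
10x² − 210x + 1040 = 0  ⟹  x² − 21x + 104 = 0
x = 13 or x = 8, giving (13, 2) and (8, 17).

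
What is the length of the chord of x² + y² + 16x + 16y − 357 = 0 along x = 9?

The distance from (−8, −8) to the line is 17, and r² = 485.
Chord = 2√(r² − d²) = 2·√(196) = 28.

28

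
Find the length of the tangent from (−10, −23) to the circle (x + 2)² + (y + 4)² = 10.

√415

With centre O = (−2, −4), |OP|² = 425 and r² = 10.
The tangent meets the radius at right angles, so tangent² = |PO|² − r² = 425 − 10 = 415.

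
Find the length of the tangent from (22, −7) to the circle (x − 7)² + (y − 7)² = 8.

√413

The centre is (7, 7) and r = 2√2. The square of the distance from P to the centre is 225 + 196 = 421.
Power of the point: PT² = |PO|² − r² = 413, so PT = √413.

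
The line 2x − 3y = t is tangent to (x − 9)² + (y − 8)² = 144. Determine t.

t = −6 ± 12√13

Tangency holds when the distance from the centre (9, 8) to the line equals the radius 12:
|2·9 − 3·8 − t| / √13 = 12
|t − (−6)| = 12√13.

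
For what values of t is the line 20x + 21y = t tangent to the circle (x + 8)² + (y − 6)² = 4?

The line touches the circle iff its distance from (−8, 6) is 2:
|20·(−8) + 21·6 − t| / √841 = 2
|t − (−34)| = 2·29, so t = 24 or t = −92.

t = −92 or t = 24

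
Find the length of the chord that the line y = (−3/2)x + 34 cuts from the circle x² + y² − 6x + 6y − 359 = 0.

Substitute y = (68 − 3x)/2:
13x² − 468x + 4004 = 0  ⟹  x² − 36x + 308 = 0
x = 22 or x = 14, giving (22, 1) and (14, 13).
Chord length = distance between (22, 1) and (14, 13) = √208 = 4√13.

4√13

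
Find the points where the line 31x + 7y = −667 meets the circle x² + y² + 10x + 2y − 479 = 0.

(−24, 11) and (−17, −20)

Express y = (−667 − 31x)/7 and substitute into the circle:
1010x² + 41410x + 412080 = 0  ⟹  x² + 41x + 408 = 0
x = −17 or x = −24, giving (−17, −20) and (−24, 11).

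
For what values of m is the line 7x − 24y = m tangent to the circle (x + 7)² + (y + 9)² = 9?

m = 92 or m = 242

The line touches the circle iff its distance from (−7, −9) is 3:
|7·(−7) − 24·(−9) − m| / √625 = 3
|m − (167)| = 3·25, so m = 242 or m = 92.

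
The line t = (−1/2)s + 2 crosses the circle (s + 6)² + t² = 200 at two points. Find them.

Substitute t = (4 − s)/2:
5s² + 40s − 640 = 0  ⟹  s² + 8s − 128 = 0
s = 8 or s = −16, giving (8, −2) and (−16, 10).

(−16, 10) and (8, −2)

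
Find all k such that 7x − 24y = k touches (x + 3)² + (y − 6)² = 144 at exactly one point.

k = −465 or k = 135

For a tangent, require d(centre, line) = r = 12.
|7·(−3) − 24·6 − k| / √625 = 12
|k − (−165)| = 12·25, so k = 135 or k = −465.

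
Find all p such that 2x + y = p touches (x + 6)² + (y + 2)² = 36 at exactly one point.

The line touches the circle iff its distance from (−6, −2) is 6:
|2·(−6) + 1·(−2) − p| / √5 = 6
|p − (−14)| = 6√5.

p = −14 ± 6√5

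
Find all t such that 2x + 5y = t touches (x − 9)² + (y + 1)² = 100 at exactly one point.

The line touches the circle iff its distance from (9, −1) is 10:
|2·9 + 5·(−1) − t| / √29 = 10
|t − (13)| = 10√29.

t = 13 ± 10√29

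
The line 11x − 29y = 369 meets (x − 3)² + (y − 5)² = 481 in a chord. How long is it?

√962

The distance from (3, 5) to the line is 481/√962, and r² = 481.
Half the chord is √(r² − d²) = √(481/2), so the full chord is √962.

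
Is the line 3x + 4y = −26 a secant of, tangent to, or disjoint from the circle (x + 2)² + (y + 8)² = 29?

Substituting the line into the circle gives 25x² + 28x − 364 = 0.
Discriminant = (28)² − 4·25·(−364) = 37184 > 0.
Two real roots: the line is a secant.

secant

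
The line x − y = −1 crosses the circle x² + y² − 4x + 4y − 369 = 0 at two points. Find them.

Express y = x + 1 and substitute into the circle:
2x² + 2x − 364 = 0  ⟹  x² + x − 182 = 0
x = 13 or x = −14, giving (13, 14) and (−14, −13).

(−14, −13) and (13, 14)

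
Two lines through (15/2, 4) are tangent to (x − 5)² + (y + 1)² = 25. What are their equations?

y = 4 and 4x + 3y = 42

Let a tangent through (15/2, 4) have slope m. Its distance from (5, −1) must equal 5:
[m·(−5/2) − (−5)]² = 25(m² + 1)
3m² + 4m = 0, so m = 0 or m = −4/3.
With m = 0: y = 4. With m = −4/3: 4x + 3y = 42.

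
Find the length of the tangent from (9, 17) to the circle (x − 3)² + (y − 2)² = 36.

15

The centre is (3, 2) and r = 6. The square of the distance from P to the centre is 36 + 225 = 261.
The tangent meets the radius at right angles, so tangent² = |PO|² − r² = 261 − 36 = 225.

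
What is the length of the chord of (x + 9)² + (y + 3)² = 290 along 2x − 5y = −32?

The distance from (−9, −3) to the line is 29/√29, and r² = 290.
Chord = 2√(r² − d²) = 2·√(261) = 6√29.

6√29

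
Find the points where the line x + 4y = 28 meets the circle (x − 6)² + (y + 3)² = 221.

Substitute y = (28 − x)/4:
17x² − 272x − 1360 = 0  ⟹  x² − 16x − 80 = 0
x = 20 or x = −4, giving (20, 2) and (−4, 8).

(−4, 8) and (20, 2)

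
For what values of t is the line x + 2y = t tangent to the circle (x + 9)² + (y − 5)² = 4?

Tangency holds when the distance from the centre (−9, 5) to the line equals the radius 2:
|1·(−9) + 2·5 − t| / √5 = 2
|t − (1)| = 2√5.

t = 1 ± 2√5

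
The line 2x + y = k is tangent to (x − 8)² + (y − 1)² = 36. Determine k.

k = 17 ± 6√5

The line touches the circle iff its distance from (8, 1) is 6:
|2·8 + 1·1 − k| / √5 = 6
|k − (17)| = 6√5.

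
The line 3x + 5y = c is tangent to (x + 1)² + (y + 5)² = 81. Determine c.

Tangency holds when the distance from the centre (−1, −5) to the line equals the radius 9:
|3·(−1) + 5·(−5) − c| / √34 = 9
|c − (−28)| = 9√34.

c = −28 ± 9√34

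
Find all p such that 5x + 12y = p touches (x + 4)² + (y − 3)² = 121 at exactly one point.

p = −127 or p = 159

For a tangent, require d(centre, line) = r = 11.
|5·(−4) + 12·3 − p| / √169 = 11
|p − (16)| = 11·13, so p = 159 or p = −127.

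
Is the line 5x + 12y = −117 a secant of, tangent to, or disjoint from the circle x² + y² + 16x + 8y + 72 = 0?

d² = (5·(−8) + 12·(−4) − (−117))²/169 = 841/169; r² = 8.
Since d² < r², the line cuts the circle twice.

secant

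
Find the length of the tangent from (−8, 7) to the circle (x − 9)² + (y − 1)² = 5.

Centre (9, 1), r² = 5. |PO|² = (−17)² + (6)² = 325.
By the tangent–radius right angle, tangent length = √(|PO|² − r²) = √320 = 8√5.

8√5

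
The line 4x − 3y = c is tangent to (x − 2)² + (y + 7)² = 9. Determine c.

c = 14 or c = 44

Tangency holds when the distance from the centre (2, −7) to the line equals the radius 3:
|4·2 − 3·(−7) − c| / √25 = 3
|c − (29)| = 3·5, so c = 44 or c = 14.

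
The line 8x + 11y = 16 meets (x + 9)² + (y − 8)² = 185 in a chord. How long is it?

2√185

Express y = (16 − 8x)/11 and substitute into the circle:
185x² + 3330x − 7400 = 0  ⟹  x² + 18x − 40 = 0
x = 2 or x = −20, giving (2, 0) and (−20, 16).
|(2, 0) − (−20, 16)| = √((22)² + (−16)²) = 2√185.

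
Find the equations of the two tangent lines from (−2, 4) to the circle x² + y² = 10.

x + 3y = 10 and 3x − y = −10

Write the tangent as mx − y + (4 − m·(−2)) = 0 and set its distance from the centre to √10:
[m·(2) − (−4)]² = 10(m² + 1)
3m² − 8m − 3 = 0, so m = −1/3 or m = 3.
With m = −1/3: x + 3y = 10. With m = 3: 3x − y = −10.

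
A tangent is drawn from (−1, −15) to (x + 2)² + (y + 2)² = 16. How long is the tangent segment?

Centre (−2, −2), r² = 16. |PO|² = (1)² + (−13)² = 170.
The tangent meets the radius at right angles, so tangent² = |PO|² − r² = 170 − 16 = 154.

√154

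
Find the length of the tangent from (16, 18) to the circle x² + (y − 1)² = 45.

The centre is (0, 1) and r = 3√5. The square of the distance from P to the centre is 256 + 289 = 545.
The tangent meets the radius at right angles, so tangent² = |PO|² − r² = 545 − 45 = 500.

10√5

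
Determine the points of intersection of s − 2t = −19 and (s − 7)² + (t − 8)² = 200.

Substitute t = (19 + s)/2:
5s² − 50s − 595 = 0  ⟹  s² − 10s − 119 = 0
s = 17 or s = −7, giving (17, 18) and (−7, 6).

(−7, 6) and (17, 18)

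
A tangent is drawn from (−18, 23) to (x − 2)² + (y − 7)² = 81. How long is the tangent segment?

With centre O = (2, 7), |OP|² = 656 and r² = 81.
Power of the point: PT² = |PO|² − r² = 575, so PT = 5√23.

5√23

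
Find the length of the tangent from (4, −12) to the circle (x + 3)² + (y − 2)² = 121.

2√31

Centre (−3, 2), r² = 121. |PO|² = (7)² + (−14)² = 245.
The tangent meets the radius at right angles, so tangent² = |PO|² − r² = 245 − 121 = 124.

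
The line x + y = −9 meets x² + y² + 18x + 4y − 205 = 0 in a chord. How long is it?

The distance from (−9, −2) to the line is 2/√2, and r² = 290.
Half the chord is √(r² − d²) = √(288), so the full chord is 24√2.

24√2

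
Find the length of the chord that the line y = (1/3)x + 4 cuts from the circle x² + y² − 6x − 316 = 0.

11√10

Express y = (12 + x)/3 and substitute into the circle:
10x² − 30x − 2700 = 0  ⟹  x² − 3x − 270 = 0
x = 18 or x = −15, giving (18, 10) and (−15, −1).
Chord length = distance between (18, 10) and (−15, −1) = √1210 = 11√10.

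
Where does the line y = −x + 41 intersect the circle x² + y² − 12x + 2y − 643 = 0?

Express y = −x + 41 and substitute into the circle:
2x² − 96x + 1120 = 0  ⟹  x² − 48x + 560 = 0
x = 28 or x = 20, giving (28, 13) and (20, 21).

(20, 21) and (28, 13)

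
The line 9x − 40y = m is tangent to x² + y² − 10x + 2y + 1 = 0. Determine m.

m = −120 or m = 290

For a tangent, require d(centre, line) = r = 5.
|9·5 − 40·(−1) − m| / √1681 = 5
|m − (85)| = 5·41, so m = 290 or m = −120.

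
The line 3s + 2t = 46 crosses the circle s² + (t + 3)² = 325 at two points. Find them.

(6, 14) and (18, −4)

Express t = (46 − 3s)/2 and substitute into the circle:
13s² − 312s + 1404 = 0  ⟹  s² − 24s + 108 = 0
s = 18 or s = 6, giving (18, −4) and (6, 14).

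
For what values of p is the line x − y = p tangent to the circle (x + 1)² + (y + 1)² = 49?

p = ±7√2

For a tangent, require d(centre, line) = r = 7.
|1·(−1) − 1·(−1) − p| / √2 = 7
|p| = 7√2.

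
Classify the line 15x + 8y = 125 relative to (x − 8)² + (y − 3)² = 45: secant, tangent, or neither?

secant

d² = (15·8 + 8·3 − (125))²/289 = 361/289; r² = 45.
Since d² < r², the line cuts the circle twice.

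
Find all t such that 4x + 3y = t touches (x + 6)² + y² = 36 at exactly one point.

Tangency holds when the distance from the centre (−6, 0) to the line equals the radius 6:
|4·(−6) + 3·0 − t| / √25 = 6
|t − (−24)| = 6·5, so t = 6 or t = −54.

t = −54 or t = 6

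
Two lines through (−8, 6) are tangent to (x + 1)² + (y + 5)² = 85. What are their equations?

2x + 9y = 38 and 9x − 2y = −84

A line y − (6) = m(x − (−8)) is tangent when its distance from (−1, −5) is √85:
(7m − (−11))² = 85(m² + 1)
18m² − 77m − 18 = 0, so m = −2/9 or m = 9/2.
Through (−8, 6) these give 2x + 9y = 38 and 9x − 2y = −84.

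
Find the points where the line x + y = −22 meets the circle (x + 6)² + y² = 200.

From the line, y = −x − 22. Substituting:
2x² + 56x + 320 = 0  ⟹  x² + 28x + 160 = 0
x = −8 or x = −20, giving (−8, −14) and (−20, −2).

(−20, −2) and (−8, −14)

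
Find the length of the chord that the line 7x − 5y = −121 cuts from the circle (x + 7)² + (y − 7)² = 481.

Centre (−7, 7), r² = 481. Perpendicular distance d from centre to line = |37| / √74 = 37/√74.
Half the chord is √(r² − d²) = √(925/2), so the full chord is 5√74.

5√74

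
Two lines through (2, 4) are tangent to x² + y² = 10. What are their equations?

Write the tangent as mx − y + (4 − m·(2)) = 0 and set its distance from the centre to √10:
[m·(−2) − (−4)]² = 10(m² + 1)
3m² + 8m − 3 = 0, so m = 1/3 or m = −3.
With m = 1/3: x − 3y = −10. With m = −3: 3x + y = 10.

x − 3y = −10 and 3x + y = 10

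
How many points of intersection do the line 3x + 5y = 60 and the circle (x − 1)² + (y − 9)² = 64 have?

Centre (1, 9), r² = 64. Distance² from centre to line = (−12)²/34 = 72/17.
Since d² < r², the line cuts the circle twice.

2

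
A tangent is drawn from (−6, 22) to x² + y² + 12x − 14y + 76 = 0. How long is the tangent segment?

6√6

With centre O = (−6, 7), |OP|² = 225 and r² = 9.
The tangent meets the radius at right angles, so tangent² = |PO|² − r² = 225 − 9 = 216.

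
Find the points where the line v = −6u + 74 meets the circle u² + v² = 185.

(11, 8) and (13, −4)

Substitute v = −6u + 74:
37u² − 888u + 5291 = 0  ⟹  u² − 24u + 143 = 0
u = 13 or u = 11, giving (13, −4) and (11, 8).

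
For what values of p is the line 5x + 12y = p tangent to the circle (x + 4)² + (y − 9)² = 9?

p = 49 or p = 127

The line touches the circle iff its distance from (−4, 9) is 3:
|5·(−4) + 12·9 − p| / √169 = 3
|p − (88)| = 3·13, so p = 127 or p = 49.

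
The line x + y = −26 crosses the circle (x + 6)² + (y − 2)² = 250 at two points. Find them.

(−19, −7) and (−15, −11)

From the line, y = −x − 26. Substituting:
2x² + 68x + 570 = 0  ⟹  x² + 34x + 285 = 0
x = −15 or x = −19, giving (−15, −11) and (−19, −7).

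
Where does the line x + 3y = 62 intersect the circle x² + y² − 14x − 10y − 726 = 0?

(−13, 25) and (35, 9)

Substitute y = (62 − x)/3:
10x² − 220x − 4550 = 0  ⟹  x² − 22x − 455 = 0
x = 35 or x = −13, giving (35, 9) and (−13, 25).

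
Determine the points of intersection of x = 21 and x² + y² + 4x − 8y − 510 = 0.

The line gives x = 21. Substituting into the circle:
y² − 8y + 15 = 0
y = 5 or y = 3, giving (21, 5) and (21, 3).

(21, 3) and (21, 5)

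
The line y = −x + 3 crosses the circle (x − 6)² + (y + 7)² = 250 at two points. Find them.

Substitute y = −x + 3:
2x² − 32x − 114 = 0  ⟹  x² − 16x − 57 = 0
x = 19 or x = −3, giving (19, −16) and (−3, 6).

(−3, 6) and (19, −16)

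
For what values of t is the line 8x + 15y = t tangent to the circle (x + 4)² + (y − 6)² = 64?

t = −78 or t = 194

Tangency holds when the distance from the centre (−4, 6) to the line equals the radius 8:
|8·(−4) + 15·6 − t| / √289 = 8
|t − (58)| = 8·17, so t = 194 or t = −78.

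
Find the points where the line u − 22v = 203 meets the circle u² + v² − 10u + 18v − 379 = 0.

(−17, −10) and (27, −8)

Express v = (−203 + u)/22 and substitute into the circle:
485u² − 4850u − 222615 = 0  ⟹  u² − 10u − 459 = 0
u = 27 or u = −17, giving (27, −8) and (−17, −10).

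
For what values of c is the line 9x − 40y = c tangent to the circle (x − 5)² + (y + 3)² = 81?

The line touches the circle iff its distance from (5, −3) is 9:
|9·5 − 40·(−3) − c| / √1681 = 9
|c − (165)| = 9·41, so c = 534 or c = −204.

c = −204 or c = 534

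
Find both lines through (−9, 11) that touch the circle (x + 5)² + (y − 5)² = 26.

5x − y = −56 and x + 5y = 46

A line y − (11) = m(x − (−9)) is tangent when its distance from (−5, 5) is √26:
(4m − (−6))² = 26(m² + 1)
5m² − 24m − 5 = 0, so m = 5 or m = −1/5.
Through (−9, 11) these give 5x − y = −56 and x + 5y = 46.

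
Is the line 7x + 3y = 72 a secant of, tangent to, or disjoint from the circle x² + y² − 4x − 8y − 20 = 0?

secant

Centre (2, 4), r² = 40. Distance² from centre to line = (−46)²/58 = 1058/29.
Since d² < r², the line cuts the circle twice.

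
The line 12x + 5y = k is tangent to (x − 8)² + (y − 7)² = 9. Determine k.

k = 92 or k = 170

For a tangent, require d(centre, line) = r = 3.
|12·8 + 5·7 − k| / √169 = 3
|k − (131)| = 3·13, so k = 170 or k = 92.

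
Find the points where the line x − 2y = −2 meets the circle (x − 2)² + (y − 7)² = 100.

From the line, y = (2 + x)/2. Substituting:
5x² − 40x − 240 = 0  ⟹  x² − 8x − 48 = 0
x = 12 or x = −4, giving (12, 7) and (−4, −1).

(−4, −1) and (12, 7)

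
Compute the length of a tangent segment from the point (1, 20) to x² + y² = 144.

√257

Centre (0, 0), r² = 144. |PO|² = (1)² + (20)² = 401.
By the tangent–radius right angle, tangent length = √(|PO|² − r²) = √257.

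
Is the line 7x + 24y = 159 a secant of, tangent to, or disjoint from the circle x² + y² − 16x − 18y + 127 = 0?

d² = (7·8 + 24·9 − (159))²/625 = 12769/625; r² = 18.
Since d² > r², the line lies outside the circle.

disjoint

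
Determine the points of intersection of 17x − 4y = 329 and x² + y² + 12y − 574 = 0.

(13, −27) and (21, 7)

From the line, y = (−329 + 17x)/4. Substituting:
305x² − 10370x + 83265 = 0  ⟹  x² − 34x + 273 = 0
x = 21 or x = 13, giving (21, 7) and (13, −27).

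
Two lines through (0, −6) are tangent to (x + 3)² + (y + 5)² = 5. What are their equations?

2x + y = −6 and x − 2y = 12

A line y − (−6) = m(x − (0)) is tangent when its distance from (−3, −5) is √5:
(−3m − (1))² = 5(m² + 1)
2m² + 3m − 2 = 0, so m = −2 or m = 1/2.
Through (0, −6) these give 2x + y = −6 and x − 2y = 12.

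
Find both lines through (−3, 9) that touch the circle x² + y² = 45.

x + 2y = 15 and 2x − y = −15

Write the tangent as mx − y + (9 − m·(−3)) = 0 and set its distance from the centre to 3√5:
[m·(3) − (−9)]² = 45(m² + 1)
2m² − 3m − 2 = 0, so m = −1/2 or m = 2.
With m = −1/2: x + 2y = 15. With m = 2: 2x − y = −15.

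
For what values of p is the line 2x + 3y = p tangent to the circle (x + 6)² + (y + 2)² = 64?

p = −18 ± 8√13

Tangency holds when the distance from the centre (−6, −2) to the line equals the radius 8:
|2·(−6) + 3·(−2) − p| / √13 = 8
|p − (−18)| = 8√13.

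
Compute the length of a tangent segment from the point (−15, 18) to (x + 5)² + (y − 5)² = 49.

2√55

With centre O = (−5, 5), |OP|² = 269 and r² = 49.
Power of the point: PT² = |PO|² − r² = 220, so PT = 2√55.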